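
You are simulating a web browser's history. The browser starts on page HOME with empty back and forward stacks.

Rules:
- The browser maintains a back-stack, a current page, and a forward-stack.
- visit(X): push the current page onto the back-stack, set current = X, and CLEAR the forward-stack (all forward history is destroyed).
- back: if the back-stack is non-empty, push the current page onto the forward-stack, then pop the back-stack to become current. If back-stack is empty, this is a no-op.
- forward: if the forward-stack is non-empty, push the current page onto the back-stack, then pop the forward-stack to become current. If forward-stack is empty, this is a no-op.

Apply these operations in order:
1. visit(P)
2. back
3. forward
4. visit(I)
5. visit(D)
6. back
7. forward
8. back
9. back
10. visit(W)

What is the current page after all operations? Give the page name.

After 1 (visit(P)): cur=P back=1 fwd=0
After 2 (back): cur=HOME back=0 fwd=1
After 3 (forward): cur=P back=1 fwd=0
After 4 (visit(I)): cur=I back=2 fwd=0
After 5 (visit(D)): cur=D back=3 fwd=0
After 6 (back): cur=I back=2 fwd=1
After 7 (forward): cur=D back=3 fwd=0
After 8 (back): cur=I back=2 fwd=1
After 9 (back): cur=P back=1 fwd=2
After 10 (visit(W)): cur=W back=2 fwd=0

Answer: W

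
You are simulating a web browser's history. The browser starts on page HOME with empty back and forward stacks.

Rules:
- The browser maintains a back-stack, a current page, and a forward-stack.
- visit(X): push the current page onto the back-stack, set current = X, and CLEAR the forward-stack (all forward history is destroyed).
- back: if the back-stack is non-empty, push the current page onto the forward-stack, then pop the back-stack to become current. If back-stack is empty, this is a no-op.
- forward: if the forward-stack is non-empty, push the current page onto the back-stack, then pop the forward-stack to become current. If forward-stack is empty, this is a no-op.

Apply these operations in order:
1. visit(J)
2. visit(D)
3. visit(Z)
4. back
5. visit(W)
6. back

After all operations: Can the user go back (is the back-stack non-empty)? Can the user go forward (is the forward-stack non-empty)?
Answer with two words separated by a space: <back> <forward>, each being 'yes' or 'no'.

After 1 (visit(J)): cur=J back=1 fwd=0
After 2 (visit(D)): cur=D back=2 fwd=0
After 3 (visit(Z)): cur=Z back=3 fwd=0
After 4 (back): cur=D back=2 fwd=1
After 5 (visit(W)): cur=W back=3 fwd=0
After 6 (back): cur=D back=2 fwd=1

Answer: yes yes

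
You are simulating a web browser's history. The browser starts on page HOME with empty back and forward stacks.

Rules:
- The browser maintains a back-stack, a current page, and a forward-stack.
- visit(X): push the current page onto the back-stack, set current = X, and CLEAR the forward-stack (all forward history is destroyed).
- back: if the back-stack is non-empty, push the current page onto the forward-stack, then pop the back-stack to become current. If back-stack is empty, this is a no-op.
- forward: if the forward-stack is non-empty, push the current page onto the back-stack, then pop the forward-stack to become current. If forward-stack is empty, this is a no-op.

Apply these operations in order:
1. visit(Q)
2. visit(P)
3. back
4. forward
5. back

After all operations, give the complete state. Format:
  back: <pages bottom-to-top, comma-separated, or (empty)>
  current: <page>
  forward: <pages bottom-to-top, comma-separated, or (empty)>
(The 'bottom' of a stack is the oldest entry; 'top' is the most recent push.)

Answer: back: HOME
current: Q
forward: P

Derivation:
After 1 (visit(Q)): cur=Q back=1 fwd=0
After 2 (visit(P)): cur=P back=2 fwd=0
After 3 (back): cur=Q back=1 fwd=1
After 4 (forward): cur=P back=2 fwd=0
After 5 (back): cur=Q back=1 fwd=1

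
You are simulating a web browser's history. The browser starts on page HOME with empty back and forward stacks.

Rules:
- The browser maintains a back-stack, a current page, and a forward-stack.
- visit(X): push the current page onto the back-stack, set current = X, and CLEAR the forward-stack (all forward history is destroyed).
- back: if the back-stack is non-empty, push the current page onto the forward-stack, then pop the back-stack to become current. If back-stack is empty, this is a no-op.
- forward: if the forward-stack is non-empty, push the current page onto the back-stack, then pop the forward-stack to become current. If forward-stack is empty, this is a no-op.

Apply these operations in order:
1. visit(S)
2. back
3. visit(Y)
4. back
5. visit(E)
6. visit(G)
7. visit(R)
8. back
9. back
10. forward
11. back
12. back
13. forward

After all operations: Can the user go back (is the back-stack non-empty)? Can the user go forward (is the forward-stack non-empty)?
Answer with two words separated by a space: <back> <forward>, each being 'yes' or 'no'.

Answer: yes yes

Derivation:
After 1 (visit(S)): cur=S back=1 fwd=0
After 2 (back): cur=HOME back=0 fwd=1
After 3 (visit(Y)): cur=Y back=1 fwd=0
After 4 (back): cur=HOME back=0 fwd=1
After 5 (visit(E)): cur=E back=1 fwd=0
After 6 (visit(G)): cur=G back=2 fwd=0
After 7 (visit(R)): cur=R back=3 fwd=0
After 8 (back): cur=G back=2 fwd=1
After 9 (back): cur=E back=1 fwd=2
After 10 (forward): cur=G back=2 fwd=1
After 11 (back): cur=E back=1 fwd=2
After 12 (back): cur=HOME back=0 fwd=3
After 13 (forward): cur=E back=1 fwd=2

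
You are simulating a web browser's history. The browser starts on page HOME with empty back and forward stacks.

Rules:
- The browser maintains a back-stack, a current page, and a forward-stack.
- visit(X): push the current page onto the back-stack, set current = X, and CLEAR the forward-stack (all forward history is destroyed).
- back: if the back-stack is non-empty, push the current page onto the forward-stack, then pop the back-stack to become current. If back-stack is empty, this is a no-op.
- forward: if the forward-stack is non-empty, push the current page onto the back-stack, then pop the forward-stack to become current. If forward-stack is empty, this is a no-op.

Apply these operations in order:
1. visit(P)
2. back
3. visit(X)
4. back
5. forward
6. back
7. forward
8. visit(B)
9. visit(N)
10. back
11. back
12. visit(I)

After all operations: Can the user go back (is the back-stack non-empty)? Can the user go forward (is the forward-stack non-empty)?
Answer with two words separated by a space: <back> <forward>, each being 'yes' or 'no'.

Answer: yes no

Derivation:
After 1 (visit(P)): cur=P back=1 fwd=0
After 2 (back): cur=HOME back=0 fwd=1
After 3 (visit(X)): cur=X back=1 fwd=0
After 4 (back): cur=HOME back=0 fwd=1
After 5 (forward): cur=X back=1 fwd=0
After 6 (back): cur=HOME back=0 fwd=1
After 7 (forward): cur=X back=1 fwd=0
After 8 (visit(B)): cur=B back=2 fwd=0
After 9 (visit(N)): cur=N back=3 fwd=0
After 10 (back): cur=B back=2 fwd=1
After 11 (back): cur=X back=1 fwd=2
After 12 (visit(I)): cur=I back=2 fwd=0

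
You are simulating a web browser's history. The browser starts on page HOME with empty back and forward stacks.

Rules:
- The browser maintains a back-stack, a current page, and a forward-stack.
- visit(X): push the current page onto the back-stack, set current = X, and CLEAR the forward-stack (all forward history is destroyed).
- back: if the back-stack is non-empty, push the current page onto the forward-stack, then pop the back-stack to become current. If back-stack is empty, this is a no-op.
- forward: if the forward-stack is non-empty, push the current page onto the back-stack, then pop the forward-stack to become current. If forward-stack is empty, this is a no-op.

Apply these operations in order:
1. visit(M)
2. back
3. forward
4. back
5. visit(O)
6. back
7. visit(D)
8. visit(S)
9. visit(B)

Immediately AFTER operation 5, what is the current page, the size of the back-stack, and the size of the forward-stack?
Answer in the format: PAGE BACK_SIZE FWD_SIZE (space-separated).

After 1 (visit(M)): cur=M back=1 fwd=0
After 2 (back): cur=HOME back=0 fwd=1
After 3 (forward): cur=M back=1 fwd=0
After 4 (back): cur=HOME back=0 fwd=1
After 5 (visit(O)): cur=O back=1 fwd=0

O 1 0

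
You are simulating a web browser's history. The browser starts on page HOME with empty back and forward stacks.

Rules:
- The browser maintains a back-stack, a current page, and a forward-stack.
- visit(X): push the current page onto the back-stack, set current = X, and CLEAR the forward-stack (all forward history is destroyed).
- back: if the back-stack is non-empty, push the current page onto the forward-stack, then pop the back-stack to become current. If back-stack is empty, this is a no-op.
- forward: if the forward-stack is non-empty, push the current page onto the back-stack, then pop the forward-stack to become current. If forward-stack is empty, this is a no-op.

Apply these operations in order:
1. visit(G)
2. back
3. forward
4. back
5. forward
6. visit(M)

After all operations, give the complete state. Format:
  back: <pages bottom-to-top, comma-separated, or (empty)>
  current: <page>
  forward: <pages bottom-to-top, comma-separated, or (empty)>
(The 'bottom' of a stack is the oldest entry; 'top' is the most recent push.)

Answer: back: HOME,G
current: M
forward: (empty)

Derivation:
After 1 (visit(G)): cur=G back=1 fwd=0
After 2 (back): cur=HOME back=0 fwd=1
After 3 (forward): cur=G back=1 fwd=0
After 4 (back): cur=HOME back=0 fwd=1
After 5 (forward): cur=G back=1 fwd=0
After 6 (visit(M)): cur=M back=2 fwd=0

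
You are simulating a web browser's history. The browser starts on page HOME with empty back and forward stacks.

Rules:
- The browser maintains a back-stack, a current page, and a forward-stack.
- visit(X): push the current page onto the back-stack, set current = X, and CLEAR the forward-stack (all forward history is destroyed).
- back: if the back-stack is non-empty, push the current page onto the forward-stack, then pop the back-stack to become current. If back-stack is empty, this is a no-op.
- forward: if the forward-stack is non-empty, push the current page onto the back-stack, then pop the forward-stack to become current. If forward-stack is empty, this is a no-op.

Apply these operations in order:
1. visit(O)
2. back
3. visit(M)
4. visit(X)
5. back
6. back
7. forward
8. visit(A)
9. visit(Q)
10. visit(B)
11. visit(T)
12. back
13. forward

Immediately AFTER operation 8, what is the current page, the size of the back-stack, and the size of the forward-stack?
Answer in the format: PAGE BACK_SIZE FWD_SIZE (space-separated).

After 1 (visit(O)): cur=O back=1 fwd=0
After 2 (back): cur=HOME back=0 fwd=1
After 3 (visit(M)): cur=M back=1 fwd=0
After 4 (visit(X)): cur=X back=2 fwd=0
After 5 (back): cur=M back=1 fwd=1
After 6 (back): cur=HOME back=0 fwd=2
After 7 (forward): cur=M back=1 fwd=1
After 8 (visit(A)): cur=A back=2 fwd=0

A 2 0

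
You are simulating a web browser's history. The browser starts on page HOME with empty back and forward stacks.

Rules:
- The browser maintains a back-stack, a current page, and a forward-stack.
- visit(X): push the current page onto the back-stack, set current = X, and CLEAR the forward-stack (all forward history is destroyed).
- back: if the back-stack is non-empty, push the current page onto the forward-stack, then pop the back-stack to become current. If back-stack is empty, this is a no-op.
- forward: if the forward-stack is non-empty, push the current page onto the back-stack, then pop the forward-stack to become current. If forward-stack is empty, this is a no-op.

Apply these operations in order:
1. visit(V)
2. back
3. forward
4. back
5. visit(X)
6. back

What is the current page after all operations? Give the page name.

After 1 (visit(V)): cur=V back=1 fwd=0
After 2 (back): cur=HOME back=0 fwd=1
After 3 (forward): cur=V back=1 fwd=0
After 4 (back): cur=HOME back=0 fwd=1
After 5 (visit(X)): cur=X back=1 fwd=0
After 6 (back): cur=HOME back=0 fwd=1

Answer: HOME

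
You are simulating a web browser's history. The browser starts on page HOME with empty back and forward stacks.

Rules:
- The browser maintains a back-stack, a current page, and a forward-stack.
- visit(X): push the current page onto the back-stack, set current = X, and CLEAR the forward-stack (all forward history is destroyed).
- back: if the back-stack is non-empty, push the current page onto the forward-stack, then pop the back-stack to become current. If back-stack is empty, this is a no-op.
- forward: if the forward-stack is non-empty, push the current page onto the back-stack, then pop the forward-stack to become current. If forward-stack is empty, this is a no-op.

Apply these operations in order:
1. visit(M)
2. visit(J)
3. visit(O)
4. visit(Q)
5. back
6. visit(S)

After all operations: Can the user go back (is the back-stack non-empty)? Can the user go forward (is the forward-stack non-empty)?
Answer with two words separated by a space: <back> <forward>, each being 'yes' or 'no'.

Answer: yes no

Derivation:
After 1 (visit(M)): cur=M back=1 fwd=0
After 2 (visit(J)): cur=J back=2 fwd=0
After 3 (visit(O)): cur=O back=3 fwd=0
After 4 (visit(Q)): cur=Q back=4 fwd=0
After 5 (back): cur=O back=3 fwd=1
After 6 (visit(S)): cur=S back=4 fwd=0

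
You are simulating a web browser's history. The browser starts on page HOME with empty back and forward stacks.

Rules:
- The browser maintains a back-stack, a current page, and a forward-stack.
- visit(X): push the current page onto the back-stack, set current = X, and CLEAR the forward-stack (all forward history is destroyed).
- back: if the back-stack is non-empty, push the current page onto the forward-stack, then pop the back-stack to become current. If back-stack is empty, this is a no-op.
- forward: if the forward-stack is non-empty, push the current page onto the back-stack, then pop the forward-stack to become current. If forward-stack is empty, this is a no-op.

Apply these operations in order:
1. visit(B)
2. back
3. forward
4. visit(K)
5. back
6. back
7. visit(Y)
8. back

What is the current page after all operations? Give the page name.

After 1 (visit(B)): cur=B back=1 fwd=0
After 2 (back): cur=HOME back=0 fwd=1
After 3 (forward): cur=B back=1 fwd=0
After 4 (visit(K)): cur=K back=2 fwd=0
After 5 (back): cur=B back=1 fwd=1
After 6 (back): cur=HOME back=0 fwd=2
After 7 (visit(Y)): cur=Y back=1 fwd=0
After 8 (back): cur=HOME back=0 fwd=1

Answer: HOME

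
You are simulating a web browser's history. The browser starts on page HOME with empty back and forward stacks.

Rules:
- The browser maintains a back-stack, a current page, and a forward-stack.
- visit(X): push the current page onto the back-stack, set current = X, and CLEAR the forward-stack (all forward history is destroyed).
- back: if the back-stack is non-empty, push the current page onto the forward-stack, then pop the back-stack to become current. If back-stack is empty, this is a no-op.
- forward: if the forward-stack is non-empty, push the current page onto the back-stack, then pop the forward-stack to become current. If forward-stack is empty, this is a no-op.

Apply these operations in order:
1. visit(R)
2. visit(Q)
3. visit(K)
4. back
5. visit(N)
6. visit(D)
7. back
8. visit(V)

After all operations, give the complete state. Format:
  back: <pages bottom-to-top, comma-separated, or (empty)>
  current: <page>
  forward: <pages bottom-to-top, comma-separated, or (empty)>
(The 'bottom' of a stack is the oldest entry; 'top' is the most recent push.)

After 1 (visit(R)): cur=R back=1 fwd=0
After 2 (visit(Q)): cur=Q back=2 fwd=0
After 3 (visit(K)): cur=K back=3 fwd=0
After 4 (back): cur=Q back=2 fwd=1
After 5 (visit(N)): cur=N back=3 fwd=0
After 6 (visit(D)): cur=D back=4 fwd=0
After 7 (back): cur=N back=3 fwd=1
After 8 (visit(V)): cur=V back=4 fwd=0

Answer: back: HOME,R,Q,N
current: V
forward: (empty)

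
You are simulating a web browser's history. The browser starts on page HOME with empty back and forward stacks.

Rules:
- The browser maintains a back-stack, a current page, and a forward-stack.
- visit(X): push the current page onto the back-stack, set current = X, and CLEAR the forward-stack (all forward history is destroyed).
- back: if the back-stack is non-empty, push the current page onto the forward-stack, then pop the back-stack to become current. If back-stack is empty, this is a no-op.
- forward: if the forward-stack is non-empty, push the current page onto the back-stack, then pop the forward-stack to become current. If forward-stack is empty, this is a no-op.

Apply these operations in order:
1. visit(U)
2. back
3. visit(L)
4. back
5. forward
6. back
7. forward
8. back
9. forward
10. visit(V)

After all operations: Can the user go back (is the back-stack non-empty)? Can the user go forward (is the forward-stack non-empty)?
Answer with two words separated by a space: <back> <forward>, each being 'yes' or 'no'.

After 1 (visit(U)): cur=U back=1 fwd=0
After 2 (back): cur=HOME back=0 fwd=1
After 3 (visit(L)): cur=L back=1 fwd=0
After 4 (back): cur=HOME back=0 fwd=1
After 5 (forward): cur=L back=1 fwd=0
After 6 (back): cur=HOME back=0 fwd=1
After 7 (forward): cur=L back=1 fwd=0
After 8 (back): cur=HOME back=0 fwd=1
After 9 (forward): cur=L back=1 fwd=0
After 10 (visit(V)): cur=V back=2 fwd=0

Answer: yes no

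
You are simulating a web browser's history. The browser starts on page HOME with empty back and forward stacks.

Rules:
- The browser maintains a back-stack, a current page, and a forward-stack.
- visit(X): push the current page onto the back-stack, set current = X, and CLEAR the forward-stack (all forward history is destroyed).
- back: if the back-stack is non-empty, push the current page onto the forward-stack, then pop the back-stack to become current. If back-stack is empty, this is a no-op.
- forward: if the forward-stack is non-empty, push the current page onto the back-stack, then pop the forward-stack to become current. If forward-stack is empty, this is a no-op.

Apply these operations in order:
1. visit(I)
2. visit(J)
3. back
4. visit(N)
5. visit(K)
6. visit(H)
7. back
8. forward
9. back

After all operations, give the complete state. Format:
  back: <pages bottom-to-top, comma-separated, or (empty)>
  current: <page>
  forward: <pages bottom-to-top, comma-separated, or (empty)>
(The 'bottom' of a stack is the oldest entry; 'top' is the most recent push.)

After 1 (visit(I)): cur=I back=1 fwd=0
After 2 (visit(J)): cur=J back=2 fwd=0
After 3 (back): cur=I back=1 fwd=1
After 4 (visit(N)): cur=N back=2 fwd=0
After 5 (visit(K)): cur=K back=3 fwd=0
After 6 (visit(H)): cur=H back=4 fwd=0
After 7 (back): cur=K back=3 fwd=1
After 8 (forward): cur=H back=4 fwd=0
After 9 (back): cur=K back=3 fwd=1

Answer: back: HOME,I,N
current: K
forward: H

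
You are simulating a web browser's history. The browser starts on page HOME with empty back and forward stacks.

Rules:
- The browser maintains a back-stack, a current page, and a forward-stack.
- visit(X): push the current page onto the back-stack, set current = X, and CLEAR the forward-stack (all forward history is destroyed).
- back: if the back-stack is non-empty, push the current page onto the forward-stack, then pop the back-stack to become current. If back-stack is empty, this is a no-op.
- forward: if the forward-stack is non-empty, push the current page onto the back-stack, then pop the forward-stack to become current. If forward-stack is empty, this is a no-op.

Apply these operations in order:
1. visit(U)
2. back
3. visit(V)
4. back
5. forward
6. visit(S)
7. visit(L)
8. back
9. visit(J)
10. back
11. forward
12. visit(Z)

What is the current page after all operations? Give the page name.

After 1 (visit(U)): cur=U back=1 fwd=0
After 2 (back): cur=HOME back=0 fwd=1
After 3 (visit(V)): cur=V back=1 fwd=0
After 4 (back): cur=HOME back=0 fwd=1
After 5 (forward): cur=V back=1 fwd=0
After 6 (visit(S)): cur=S back=2 fwd=0
After 7 (visit(L)): cur=L back=3 fwd=0
After 8 (back): cur=S back=2 fwd=1
After 9 (visit(J)): cur=J back=3 fwd=0
After 10 (back): cur=S back=2 fwd=1
After 11 (forward): cur=J back=3 fwd=0
After 12 (visit(Z)): cur=Z back=4 fwd=0

Answer: Z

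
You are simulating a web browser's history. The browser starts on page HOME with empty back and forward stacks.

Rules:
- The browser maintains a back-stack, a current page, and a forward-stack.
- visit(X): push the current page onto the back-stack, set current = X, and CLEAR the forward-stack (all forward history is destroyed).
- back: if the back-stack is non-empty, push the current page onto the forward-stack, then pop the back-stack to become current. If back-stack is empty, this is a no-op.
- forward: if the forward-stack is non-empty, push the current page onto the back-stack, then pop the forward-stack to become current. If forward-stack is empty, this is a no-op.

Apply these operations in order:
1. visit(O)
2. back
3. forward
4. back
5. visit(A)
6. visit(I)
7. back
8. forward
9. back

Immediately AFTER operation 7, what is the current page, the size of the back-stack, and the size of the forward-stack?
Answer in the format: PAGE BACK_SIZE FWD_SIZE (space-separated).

After 1 (visit(O)): cur=O back=1 fwd=0
After 2 (back): cur=HOME back=0 fwd=1
After 3 (forward): cur=O back=1 fwd=0
After 4 (back): cur=HOME back=0 fwd=1
After 5 (visit(A)): cur=A back=1 fwd=0
After 6 (visit(I)): cur=I back=2 fwd=0
After 7 (back): cur=A back=1 fwd=1

A 1 1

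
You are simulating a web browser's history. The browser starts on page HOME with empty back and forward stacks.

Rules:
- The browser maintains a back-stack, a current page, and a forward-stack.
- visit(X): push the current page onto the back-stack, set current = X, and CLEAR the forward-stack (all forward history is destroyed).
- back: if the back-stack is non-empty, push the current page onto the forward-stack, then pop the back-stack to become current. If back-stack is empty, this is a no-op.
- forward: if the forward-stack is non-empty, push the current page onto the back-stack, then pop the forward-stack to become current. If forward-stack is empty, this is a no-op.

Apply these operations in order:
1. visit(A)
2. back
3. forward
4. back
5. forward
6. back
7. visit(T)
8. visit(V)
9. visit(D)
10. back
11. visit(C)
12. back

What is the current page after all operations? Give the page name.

After 1 (visit(A)): cur=A back=1 fwd=0
After 2 (back): cur=HOME back=0 fwd=1
After 3 (forward): cur=A back=1 fwd=0
After 4 (back): cur=HOME back=0 fwd=1
After 5 (forward): cur=A back=1 fwd=0
After 6 (back): cur=HOME back=0 fwd=1
After 7 (visit(T)): cur=T back=1 fwd=0
After 8 (visit(V)): cur=V back=2 fwd=0
After 9 (visit(D)): cur=D back=3 fwd=0
After 10 (back): cur=V back=2 fwd=1
After 11 (visit(C)): cur=C back=3 fwd=0
After 12 (back): cur=V back=2 fwd=1

Answer: V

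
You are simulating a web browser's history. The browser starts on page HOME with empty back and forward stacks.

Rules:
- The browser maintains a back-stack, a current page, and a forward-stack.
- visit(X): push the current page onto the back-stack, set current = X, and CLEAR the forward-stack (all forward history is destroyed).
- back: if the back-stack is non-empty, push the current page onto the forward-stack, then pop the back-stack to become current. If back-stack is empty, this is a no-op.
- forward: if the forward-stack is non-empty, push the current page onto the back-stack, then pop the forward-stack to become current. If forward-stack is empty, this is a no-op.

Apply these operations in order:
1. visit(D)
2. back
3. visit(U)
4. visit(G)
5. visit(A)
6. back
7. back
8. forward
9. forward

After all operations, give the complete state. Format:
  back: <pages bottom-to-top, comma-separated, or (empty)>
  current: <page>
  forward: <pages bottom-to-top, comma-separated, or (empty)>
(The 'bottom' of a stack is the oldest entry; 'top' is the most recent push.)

After 1 (visit(D)): cur=D back=1 fwd=0
After 2 (back): cur=HOME back=0 fwd=1
After 3 (visit(U)): cur=U back=1 fwd=0
After 4 (visit(G)): cur=G back=2 fwd=0
After 5 (visit(A)): cur=A back=3 fwd=0
After 6 (back): cur=G back=2 fwd=1
After 7 (back): cur=U back=1 fwd=2
After 8 (forward): cur=G back=2 fwd=1
After 9 (forward): cur=A back=3 fwd=0

Answer: back: HOME,U,G
current: A
forward: (empty)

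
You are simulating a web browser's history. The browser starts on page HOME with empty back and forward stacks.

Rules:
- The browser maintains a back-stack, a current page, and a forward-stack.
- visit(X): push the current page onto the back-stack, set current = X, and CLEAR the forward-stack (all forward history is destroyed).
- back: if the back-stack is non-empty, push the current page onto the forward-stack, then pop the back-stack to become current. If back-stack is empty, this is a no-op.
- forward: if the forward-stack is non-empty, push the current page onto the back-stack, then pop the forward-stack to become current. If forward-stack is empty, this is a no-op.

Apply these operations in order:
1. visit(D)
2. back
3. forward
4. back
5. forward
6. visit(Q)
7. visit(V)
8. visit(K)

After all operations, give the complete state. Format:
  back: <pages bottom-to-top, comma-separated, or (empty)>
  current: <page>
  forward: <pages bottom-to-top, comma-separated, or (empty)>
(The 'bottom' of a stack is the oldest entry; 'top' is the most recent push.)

After 1 (visit(D)): cur=D back=1 fwd=0
After 2 (back): cur=HOME back=0 fwd=1
After 3 (forward): cur=D back=1 fwd=0
After 4 (back): cur=HOME back=0 fwd=1
After 5 (forward): cur=D back=1 fwd=0
After 6 (visit(Q)): cur=Q back=2 fwd=0
After 7 (visit(V)): cur=V back=3 fwd=0
After 8 (visit(K)): cur=K back=4 fwd=0

Answer: back: HOME,D,Q,V
current: K
forward: (empty)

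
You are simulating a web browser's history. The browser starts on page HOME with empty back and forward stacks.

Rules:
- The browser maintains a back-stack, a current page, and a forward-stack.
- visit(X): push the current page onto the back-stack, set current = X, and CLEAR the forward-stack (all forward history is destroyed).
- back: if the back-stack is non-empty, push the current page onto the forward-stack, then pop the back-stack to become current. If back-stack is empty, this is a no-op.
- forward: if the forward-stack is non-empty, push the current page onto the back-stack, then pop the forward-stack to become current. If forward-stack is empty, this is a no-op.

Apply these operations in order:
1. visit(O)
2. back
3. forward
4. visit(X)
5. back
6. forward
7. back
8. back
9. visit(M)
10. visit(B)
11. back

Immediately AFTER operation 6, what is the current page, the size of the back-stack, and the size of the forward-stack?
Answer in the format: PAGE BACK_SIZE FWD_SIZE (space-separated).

After 1 (visit(O)): cur=O back=1 fwd=0
After 2 (back): cur=HOME back=0 fwd=1
After 3 (forward): cur=O back=1 fwd=0
After 4 (visit(X)): cur=X back=2 fwd=0
After 5 (back): cur=O back=1 fwd=1
After 6 (forward): cur=X back=2 fwd=0

X 2 0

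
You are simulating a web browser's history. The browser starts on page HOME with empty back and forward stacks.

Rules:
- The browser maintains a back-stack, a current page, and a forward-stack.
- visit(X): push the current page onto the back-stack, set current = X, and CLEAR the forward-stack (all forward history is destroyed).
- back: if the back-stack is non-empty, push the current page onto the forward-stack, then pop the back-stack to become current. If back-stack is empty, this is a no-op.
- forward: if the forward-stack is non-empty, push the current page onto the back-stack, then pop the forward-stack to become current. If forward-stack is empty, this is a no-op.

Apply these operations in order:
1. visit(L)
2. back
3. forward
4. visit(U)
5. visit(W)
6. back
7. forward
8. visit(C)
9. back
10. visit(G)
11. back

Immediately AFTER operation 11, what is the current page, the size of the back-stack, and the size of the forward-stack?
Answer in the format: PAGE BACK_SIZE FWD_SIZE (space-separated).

After 1 (visit(L)): cur=L back=1 fwd=0
After 2 (back): cur=HOME back=0 fwd=1
After 3 (forward): cur=L back=1 fwd=0
After 4 (visit(U)): cur=U back=2 fwd=0
After 5 (visit(W)): cur=W back=3 fwd=0
After 6 (back): cur=U back=2 fwd=1
After 7 (forward): cur=W back=3 fwd=0
After 8 (visit(C)): cur=C back=4 fwd=0
After 9 (back): cur=W back=3 fwd=1
After 10 (visit(G)): cur=G back=4 fwd=0
After 11 (back): cur=W back=3 fwd=1

W 3 1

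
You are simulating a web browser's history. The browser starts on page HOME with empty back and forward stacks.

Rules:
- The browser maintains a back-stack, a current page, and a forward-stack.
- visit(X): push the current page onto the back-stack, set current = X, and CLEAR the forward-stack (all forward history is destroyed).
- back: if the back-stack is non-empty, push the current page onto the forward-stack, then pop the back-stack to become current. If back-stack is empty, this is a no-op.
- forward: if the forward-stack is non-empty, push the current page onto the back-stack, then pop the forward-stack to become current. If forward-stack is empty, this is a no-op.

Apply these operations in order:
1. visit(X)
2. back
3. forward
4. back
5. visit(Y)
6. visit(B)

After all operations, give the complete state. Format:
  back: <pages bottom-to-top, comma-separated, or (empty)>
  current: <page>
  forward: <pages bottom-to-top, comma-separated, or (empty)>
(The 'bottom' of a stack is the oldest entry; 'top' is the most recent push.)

After 1 (visit(X)): cur=X back=1 fwd=0
After 2 (back): cur=HOME back=0 fwd=1
After 3 (forward): cur=X back=1 fwd=0
After 4 (back): cur=HOME back=0 fwd=1
After 5 (visit(Y)): cur=Y back=1 fwd=0
After 6 (visit(B)): cur=B back=2 fwd=0

Answer: back: HOME,Y
current: B
forward: (empty)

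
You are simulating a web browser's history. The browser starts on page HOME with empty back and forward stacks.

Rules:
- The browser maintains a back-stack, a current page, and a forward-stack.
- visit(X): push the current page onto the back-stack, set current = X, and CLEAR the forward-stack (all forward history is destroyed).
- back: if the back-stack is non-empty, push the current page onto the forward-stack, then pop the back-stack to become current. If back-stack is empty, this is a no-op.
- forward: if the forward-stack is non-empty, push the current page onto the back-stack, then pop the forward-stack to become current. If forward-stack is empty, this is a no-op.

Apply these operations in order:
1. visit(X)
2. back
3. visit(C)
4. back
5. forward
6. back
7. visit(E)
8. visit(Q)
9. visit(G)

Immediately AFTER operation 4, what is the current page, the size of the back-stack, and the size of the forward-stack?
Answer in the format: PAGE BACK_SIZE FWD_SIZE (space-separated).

After 1 (visit(X)): cur=X back=1 fwd=0
After 2 (back): cur=HOME back=0 fwd=1
After 3 (visit(C)): cur=C back=1 fwd=0
After 4 (back): cur=HOME back=0 fwd=1

HOME 0 1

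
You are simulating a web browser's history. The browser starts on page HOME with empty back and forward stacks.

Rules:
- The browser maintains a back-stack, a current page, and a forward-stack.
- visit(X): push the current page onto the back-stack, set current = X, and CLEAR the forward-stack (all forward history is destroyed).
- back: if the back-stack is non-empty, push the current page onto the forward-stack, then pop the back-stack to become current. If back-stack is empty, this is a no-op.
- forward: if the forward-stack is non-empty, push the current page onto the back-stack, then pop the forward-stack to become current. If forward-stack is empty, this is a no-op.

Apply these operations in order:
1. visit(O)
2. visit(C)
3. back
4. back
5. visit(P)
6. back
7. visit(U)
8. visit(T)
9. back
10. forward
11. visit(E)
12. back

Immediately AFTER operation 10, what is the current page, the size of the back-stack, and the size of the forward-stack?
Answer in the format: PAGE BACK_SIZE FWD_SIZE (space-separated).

After 1 (visit(O)): cur=O back=1 fwd=0
After 2 (visit(C)): cur=C back=2 fwd=0
After 3 (back): cur=O back=1 fwd=1
After 4 (back): cur=HOME back=0 fwd=2
After 5 (visit(P)): cur=P back=1 fwd=0
After 6 (back): cur=HOME back=0 fwd=1
After 7 (visit(U)): cur=U back=1 fwd=0
After 8 (visit(T)): cur=T back=2 fwd=0
After 9 (back): cur=U back=1 fwd=1
After 10 (forward): cur=T back=2 fwd=0

T 2 0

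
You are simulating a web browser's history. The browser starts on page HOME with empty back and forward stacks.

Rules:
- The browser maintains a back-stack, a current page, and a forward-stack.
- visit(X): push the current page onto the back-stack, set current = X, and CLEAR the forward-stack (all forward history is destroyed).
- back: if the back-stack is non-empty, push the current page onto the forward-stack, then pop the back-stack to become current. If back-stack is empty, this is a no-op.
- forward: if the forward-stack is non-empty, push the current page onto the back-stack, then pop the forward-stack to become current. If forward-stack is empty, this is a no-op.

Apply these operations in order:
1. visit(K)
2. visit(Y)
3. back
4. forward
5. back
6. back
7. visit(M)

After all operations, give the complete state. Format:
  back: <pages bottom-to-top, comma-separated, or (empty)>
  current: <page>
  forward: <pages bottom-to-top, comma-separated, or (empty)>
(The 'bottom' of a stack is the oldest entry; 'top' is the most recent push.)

Answer: back: HOME
current: M
forward: (empty)

Derivation:
After 1 (visit(K)): cur=K back=1 fwd=0
After 2 (visit(Y)): cur=Y back=2 fwd=0
After 3 (back): cur=K back=1 fwd=1
After 4 (forward): cur=Y back=2 fwd=0
After 5 (back): cur=K back=1 fwd=1
After 6 (back): cur=HOME back=0 fwd=2
After 7 (visit(M)): cur=M back=1 fwd=0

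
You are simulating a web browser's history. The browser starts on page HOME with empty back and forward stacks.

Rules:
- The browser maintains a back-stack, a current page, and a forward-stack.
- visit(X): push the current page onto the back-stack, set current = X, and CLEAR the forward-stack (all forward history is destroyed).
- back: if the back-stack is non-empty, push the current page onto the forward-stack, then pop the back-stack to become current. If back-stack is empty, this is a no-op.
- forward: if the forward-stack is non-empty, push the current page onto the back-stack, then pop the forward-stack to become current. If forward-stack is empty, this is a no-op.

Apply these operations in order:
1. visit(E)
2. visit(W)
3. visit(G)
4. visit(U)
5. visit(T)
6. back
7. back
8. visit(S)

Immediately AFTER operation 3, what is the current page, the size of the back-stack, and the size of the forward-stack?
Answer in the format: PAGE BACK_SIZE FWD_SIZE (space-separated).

After 1 (visit(E)): cur=E back=1 fwd=0
After 2 (visit(W)): cur=W back=2 fwd=0
After 3 (visit(G)): cur=G back=3 fwd=0

G 3 0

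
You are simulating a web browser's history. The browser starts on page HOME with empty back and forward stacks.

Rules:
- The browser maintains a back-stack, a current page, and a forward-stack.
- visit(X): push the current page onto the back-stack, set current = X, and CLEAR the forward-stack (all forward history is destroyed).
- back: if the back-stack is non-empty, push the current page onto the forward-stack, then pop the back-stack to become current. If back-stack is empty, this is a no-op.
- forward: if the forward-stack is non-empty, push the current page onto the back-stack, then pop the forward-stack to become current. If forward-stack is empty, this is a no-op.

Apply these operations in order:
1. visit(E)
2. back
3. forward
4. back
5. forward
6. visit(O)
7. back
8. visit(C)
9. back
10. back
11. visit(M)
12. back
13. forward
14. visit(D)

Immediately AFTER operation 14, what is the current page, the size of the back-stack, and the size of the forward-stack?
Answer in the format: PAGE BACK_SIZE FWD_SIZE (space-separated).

After 1 (visit(E)): cur=E back=1 fwd=0
After 2 (back): cur=HOME back=0 fwd=1
After 3 (forward): cur=E back=1 fwd=0
After 4 (back): cur=HOME back=0 fwd=1
After 5 (forward): cur=E back=1 fwd=0
After 6 (visit(O)): cur=O back=2 fwd=0
After 7 (back): cur=E back=1 fwd=1
After 8 (visit(C)): cur=C back=2 fwd=0
After 9 (back): cur=E back=1 fwd=1
After 10 (back): cur=HOME back=0 fwd=2
After 11 (visit(M)): cur=M back=1 fwd=0
After 12 (back): cur=HOME back=0 fwd=1
After 13 (forward): cur=M back=1 fwd=0
After 14 (visit(D)): cur=D back=2 fwd=0

D 2 0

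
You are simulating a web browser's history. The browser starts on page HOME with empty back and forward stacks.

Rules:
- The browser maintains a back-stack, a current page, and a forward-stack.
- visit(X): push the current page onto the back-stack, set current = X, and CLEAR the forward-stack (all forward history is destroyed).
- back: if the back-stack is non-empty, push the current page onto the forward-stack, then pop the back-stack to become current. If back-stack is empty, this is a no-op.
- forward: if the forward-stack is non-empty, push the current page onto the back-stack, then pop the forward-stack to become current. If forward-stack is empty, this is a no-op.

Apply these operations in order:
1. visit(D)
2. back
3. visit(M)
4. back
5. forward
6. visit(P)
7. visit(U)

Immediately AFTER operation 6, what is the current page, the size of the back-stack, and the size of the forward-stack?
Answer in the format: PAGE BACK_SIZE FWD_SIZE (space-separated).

After 1 (visit(D)): cur=D back=1 fwd=0
After 2 (back): cur=HOME back=0 fwd=1
After 3 (visit(M)): cur=M back=1 fwd=0
After 4 (back): cur=HOME back=0 fwd=1
After 5 (forward): cur=M back=1 fwd=0
After 6 (visit(P)): cur=P back=2 fwd=0

P 2 0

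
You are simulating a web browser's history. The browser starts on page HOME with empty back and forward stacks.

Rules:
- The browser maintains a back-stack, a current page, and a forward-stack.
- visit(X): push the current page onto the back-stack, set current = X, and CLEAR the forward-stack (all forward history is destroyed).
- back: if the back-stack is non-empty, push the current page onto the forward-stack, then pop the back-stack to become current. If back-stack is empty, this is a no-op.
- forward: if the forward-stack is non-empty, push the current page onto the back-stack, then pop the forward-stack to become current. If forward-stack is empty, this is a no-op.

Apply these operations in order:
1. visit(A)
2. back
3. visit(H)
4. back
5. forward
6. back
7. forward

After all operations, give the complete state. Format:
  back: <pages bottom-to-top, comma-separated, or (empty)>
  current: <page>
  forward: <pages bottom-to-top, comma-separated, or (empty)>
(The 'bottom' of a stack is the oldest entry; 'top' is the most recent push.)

After 1 (visit(A)): cur=A back=1 fwd=0
After 2 (back): cur=HOME back=0 fwd=1
After 3 (visit(H)): cur=H back=1 fwd=0
After 4 (back): cur=HOME back=0 fwd=1
After 5 (forward): cur=H back=1 fwd=0
After 6 (back): cur=HOME back=0 fwd=1
After 7 (forward): cur=H back=1 fwd=0

Answer: back: HOME
current: H
forward: (empty)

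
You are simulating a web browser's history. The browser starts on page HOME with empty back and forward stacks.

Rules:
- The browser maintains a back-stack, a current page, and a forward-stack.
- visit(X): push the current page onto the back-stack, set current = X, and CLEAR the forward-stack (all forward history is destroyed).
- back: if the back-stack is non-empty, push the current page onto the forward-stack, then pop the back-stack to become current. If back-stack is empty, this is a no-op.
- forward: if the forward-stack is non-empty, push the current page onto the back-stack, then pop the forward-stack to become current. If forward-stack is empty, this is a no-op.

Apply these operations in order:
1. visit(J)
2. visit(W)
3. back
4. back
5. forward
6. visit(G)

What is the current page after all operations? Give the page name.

Answer: G

Derivation:
After 1 (visit(J)): cur=J back=1 fwd=0
After 2 (visit(W)): cur=W back=2 fwd=0
After 3 (back): cur=J back=1 fwd=1
After 4 (back): cur=HOME back=0 fwd=2
After 5 (forward): cur=J back=1 fwd=1
After 6 (visit(G)): cur=G back=2 fwd=0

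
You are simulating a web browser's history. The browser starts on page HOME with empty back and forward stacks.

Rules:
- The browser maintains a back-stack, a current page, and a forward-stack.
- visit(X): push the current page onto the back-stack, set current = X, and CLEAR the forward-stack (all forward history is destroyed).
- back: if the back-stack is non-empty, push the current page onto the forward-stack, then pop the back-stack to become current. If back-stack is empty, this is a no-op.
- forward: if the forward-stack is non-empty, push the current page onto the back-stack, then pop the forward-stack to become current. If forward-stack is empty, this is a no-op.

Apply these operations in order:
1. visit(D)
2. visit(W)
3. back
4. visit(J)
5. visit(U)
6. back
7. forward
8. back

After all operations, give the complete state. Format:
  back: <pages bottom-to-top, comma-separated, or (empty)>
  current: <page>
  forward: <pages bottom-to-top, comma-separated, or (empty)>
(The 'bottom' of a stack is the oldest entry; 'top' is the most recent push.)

Answer: back: HOME,D
current: J
forward: U

Derivation:
After 1 (visit(D)): cur=D back=1 fwd=0
After 2 (visit(W)): cur=W back=2 fwd=0
After 3 (back): cur=D back=1 fwd=1
After 4 (visit(J)): cur=J back=2 fwd=0
After 5 (visit(U)): cur=U back=3 fwd=0
After 6 (back): cur=J back=2 fwd=1
After 7 (forward): cur=U back=3 fwd=0
After 8 (back): cur=J back=2 fwd=1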